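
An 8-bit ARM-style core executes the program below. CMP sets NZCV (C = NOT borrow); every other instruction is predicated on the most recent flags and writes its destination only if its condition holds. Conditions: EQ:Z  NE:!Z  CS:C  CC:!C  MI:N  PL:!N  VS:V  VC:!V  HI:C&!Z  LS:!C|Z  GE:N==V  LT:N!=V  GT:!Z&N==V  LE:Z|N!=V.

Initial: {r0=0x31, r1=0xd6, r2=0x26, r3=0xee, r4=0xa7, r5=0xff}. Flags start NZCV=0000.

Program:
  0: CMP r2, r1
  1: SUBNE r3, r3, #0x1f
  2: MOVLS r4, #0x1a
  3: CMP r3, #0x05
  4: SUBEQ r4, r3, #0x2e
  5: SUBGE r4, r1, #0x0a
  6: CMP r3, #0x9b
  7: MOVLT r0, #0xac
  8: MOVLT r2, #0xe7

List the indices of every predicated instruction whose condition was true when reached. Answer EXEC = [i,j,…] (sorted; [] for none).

[0] flags=0000 → (cmp)
[1] flags=0000 NE?T → r3=0xcf
[2] flags=0000 LS?T → r4=0x1a
[3] flags=1010 → (cmp)
[4] flags=1010 EQ?F → skip
[5] flags=1010 GE?F → skip
[6] flags=0010 → (cmp)
[7] flags=0010 LT?F → skip
[8] flags=0010 LT?F → skip

EXEC = [1,2]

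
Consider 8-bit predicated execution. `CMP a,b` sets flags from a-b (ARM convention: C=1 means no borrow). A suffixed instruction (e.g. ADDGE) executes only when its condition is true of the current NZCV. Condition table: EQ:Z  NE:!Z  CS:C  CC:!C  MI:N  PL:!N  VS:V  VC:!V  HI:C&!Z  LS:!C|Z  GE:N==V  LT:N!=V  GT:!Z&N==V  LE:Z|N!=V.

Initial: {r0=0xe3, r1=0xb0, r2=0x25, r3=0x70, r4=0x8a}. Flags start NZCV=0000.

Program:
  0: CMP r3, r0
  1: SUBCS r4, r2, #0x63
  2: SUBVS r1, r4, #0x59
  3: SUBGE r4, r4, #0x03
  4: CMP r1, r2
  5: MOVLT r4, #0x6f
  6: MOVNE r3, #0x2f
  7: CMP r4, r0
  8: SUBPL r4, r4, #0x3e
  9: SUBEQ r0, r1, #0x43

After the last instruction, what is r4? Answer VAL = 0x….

VAL = 0x87

[0] flags=1001 → (cmp)
[1] flags=1001 CS?F → skip
[2] flags=1001 VS?T → r1=0x31
[3] flags=1001 GE?T → r4=0x87
[4] flags=0010 → (cmp)
[5] flags=0010 LT?F → skip
[6] flags=0010 NE?T → r3=0x2f
[7] flags=1000 → (cmp)
[8] flags=1000 PL?F → skip
[9] flags=1000 EQ?F → skip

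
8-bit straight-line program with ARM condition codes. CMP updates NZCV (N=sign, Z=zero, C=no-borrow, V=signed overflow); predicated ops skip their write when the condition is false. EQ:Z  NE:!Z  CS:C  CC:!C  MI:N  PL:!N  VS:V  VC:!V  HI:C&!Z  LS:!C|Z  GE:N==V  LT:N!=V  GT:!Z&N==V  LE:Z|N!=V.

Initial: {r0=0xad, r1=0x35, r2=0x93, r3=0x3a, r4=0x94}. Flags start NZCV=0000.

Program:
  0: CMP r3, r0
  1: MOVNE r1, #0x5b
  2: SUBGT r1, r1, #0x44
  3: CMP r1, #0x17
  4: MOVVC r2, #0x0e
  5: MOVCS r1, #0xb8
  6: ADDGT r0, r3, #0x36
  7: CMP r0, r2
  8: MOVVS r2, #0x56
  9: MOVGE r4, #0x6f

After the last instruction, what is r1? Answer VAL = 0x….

VAL = 0xb8

[0] flags=1001 → (cmp)
[1] flags=1001 NE?T → r1=0x5b
[2] flags=1001 GT?T → r1=0x17
[3] flags=0110 → (cmp)
[4] flags=0110 VC?T → r2=0x0e
[5] flags=0110 CS?T → r1=0xb8
[6] flags=0110 GT?F → skip
[7] flags=1010 → (cmp)
[8] flags=1010 VS?F → skip
[9] flags=1010 GE?F → skip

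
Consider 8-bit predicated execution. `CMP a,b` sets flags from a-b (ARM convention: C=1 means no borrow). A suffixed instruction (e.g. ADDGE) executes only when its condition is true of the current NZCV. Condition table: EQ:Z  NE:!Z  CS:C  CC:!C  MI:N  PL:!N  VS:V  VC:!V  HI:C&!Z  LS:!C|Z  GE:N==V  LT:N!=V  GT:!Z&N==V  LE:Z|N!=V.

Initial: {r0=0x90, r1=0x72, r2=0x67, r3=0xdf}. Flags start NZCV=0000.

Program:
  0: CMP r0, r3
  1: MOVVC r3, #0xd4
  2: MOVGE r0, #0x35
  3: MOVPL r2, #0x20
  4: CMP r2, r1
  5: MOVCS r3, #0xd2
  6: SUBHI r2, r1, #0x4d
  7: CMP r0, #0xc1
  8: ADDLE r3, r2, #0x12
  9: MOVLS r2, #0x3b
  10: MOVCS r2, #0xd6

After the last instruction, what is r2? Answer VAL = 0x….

0: ✓ CMP  NZCV=1000
1: ✓ MOVVC  r3←0xd4
2: · MOVGE
3: · MOVPL
4: ✓ CMP  NZCV=1000
5: · MOVCS
6: · SUBHI
7: ✓ CMP  NZCV=1000
8: ✓ ADDLE  r3←0x79
9: ✓ MOVLS  r2←0x3b
10: · MOVCS

VAL = 0x3b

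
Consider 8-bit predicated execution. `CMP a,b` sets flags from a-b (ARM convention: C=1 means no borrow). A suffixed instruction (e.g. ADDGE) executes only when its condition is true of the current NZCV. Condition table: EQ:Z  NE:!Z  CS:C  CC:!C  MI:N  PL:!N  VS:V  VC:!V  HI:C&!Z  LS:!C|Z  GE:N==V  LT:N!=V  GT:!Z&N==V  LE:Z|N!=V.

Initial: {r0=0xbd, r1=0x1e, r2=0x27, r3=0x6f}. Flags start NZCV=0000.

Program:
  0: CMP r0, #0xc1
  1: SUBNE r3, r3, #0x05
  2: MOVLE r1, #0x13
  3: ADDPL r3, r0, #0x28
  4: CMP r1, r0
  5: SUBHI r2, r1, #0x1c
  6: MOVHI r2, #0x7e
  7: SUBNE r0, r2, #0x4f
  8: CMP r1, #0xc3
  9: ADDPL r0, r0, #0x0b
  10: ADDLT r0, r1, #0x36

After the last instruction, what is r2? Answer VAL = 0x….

VAL = 0x27

[0] flags=1000 → (cmp)
[1] flags=1000 NE?T → r3=0x6a
[2] flags=1000 LE?T → r1=0x13
[3] flags=1000 PL?F → skip
[4] flags=0000 → (cmp)
[5] flags=0000 HI?F → skip
[6] flags=0000 HI?F → skip
[7] flags=0000 NE?T → r0=0xd8
[8] flags=0000 → (cmp)
[9] flags=0000 PL?T → r0=0xe3
[10] flags=0000 LT?F → skip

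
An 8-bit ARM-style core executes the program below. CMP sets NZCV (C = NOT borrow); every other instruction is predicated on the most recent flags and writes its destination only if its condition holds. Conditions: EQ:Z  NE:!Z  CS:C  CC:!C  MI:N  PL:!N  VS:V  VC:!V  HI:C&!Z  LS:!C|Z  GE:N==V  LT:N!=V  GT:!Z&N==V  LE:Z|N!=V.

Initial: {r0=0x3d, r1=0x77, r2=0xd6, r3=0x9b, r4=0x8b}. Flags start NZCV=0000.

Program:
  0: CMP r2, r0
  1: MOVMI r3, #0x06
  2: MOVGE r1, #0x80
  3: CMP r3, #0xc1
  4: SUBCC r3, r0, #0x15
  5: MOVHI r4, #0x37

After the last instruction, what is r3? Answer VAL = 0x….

0: ✓ CMP  NZCV=1010
1: ✓ MOVMI  r3←0x06
2: · MOVGE
3: ✓ CMP  NZCV=0000
4: ✓ SUBCC  r3←0x28
5: · MOVHI

VAL = 0x28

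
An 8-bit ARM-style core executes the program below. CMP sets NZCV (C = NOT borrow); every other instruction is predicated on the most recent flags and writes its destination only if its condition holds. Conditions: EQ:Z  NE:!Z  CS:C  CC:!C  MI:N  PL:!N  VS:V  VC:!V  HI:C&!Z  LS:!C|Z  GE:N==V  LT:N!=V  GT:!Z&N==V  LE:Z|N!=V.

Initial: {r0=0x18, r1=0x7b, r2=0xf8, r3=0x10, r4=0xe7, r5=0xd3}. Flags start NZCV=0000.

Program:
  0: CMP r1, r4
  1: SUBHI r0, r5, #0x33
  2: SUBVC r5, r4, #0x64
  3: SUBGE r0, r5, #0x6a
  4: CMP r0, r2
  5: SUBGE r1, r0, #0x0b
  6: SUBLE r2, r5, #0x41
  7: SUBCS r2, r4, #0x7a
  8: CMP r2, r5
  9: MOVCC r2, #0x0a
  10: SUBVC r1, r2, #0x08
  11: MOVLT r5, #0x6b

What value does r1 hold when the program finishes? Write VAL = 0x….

[0] flags=1001 → (cmp)
[1] flags=1001 HI?F → skip
[2] flags=1001 VC?F → skip
[3] flags=1001 GE?T → r0=0x69
[4] flags=0000 → (cmp)
[5] flags=0000 GE?T → r1=0x5e
[6] flags=0000 LE?F → skip
[7] flags=0000 CS?F → skip
[8] flags=0010 → (cmp)
[9] flags=0010 CC?F → skip
[10] flags=0010 VC?T → r1=0xf0
[11] flags=0010 LT?F → skip

VAL = 0xf0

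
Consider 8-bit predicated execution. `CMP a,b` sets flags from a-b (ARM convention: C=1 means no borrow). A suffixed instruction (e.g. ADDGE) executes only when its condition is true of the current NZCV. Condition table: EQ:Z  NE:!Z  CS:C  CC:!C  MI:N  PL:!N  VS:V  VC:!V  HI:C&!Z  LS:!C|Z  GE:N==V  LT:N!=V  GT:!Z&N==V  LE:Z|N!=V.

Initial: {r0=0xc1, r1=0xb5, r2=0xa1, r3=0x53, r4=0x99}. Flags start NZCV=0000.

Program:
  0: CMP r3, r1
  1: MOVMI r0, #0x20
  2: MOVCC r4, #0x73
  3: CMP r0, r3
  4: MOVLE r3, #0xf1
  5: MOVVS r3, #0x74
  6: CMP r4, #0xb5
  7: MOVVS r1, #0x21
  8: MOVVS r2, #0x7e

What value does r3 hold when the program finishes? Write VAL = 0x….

VAL = 0xf1

0: ✓ CMP  NZCV=1001
1: ✓ MOVMI  r0←0x20
2: ✓ MOVCC  r4←0x73
3: ✓ CMP  NZCV=1000
4: ✓ MOVLE  r3←0xf1
5: · MOVVS
6: ✓ CMP  NZCV=1001
7: ✓ MOVVS  r1←0x21
8: ✓ MOVVS  r2←0x7e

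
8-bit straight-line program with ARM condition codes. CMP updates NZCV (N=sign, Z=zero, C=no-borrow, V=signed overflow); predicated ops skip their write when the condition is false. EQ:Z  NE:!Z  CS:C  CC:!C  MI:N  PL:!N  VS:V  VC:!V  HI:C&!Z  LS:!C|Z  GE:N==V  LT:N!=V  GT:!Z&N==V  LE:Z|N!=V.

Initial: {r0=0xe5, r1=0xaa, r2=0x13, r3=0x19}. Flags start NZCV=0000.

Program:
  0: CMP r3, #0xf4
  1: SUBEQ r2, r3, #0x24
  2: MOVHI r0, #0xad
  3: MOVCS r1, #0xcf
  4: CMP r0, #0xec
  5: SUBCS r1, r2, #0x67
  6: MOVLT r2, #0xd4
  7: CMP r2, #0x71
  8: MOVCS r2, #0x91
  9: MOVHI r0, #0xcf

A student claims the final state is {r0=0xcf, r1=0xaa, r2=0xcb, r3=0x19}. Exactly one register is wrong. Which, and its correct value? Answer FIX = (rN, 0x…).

FIX = (r2, 0x91)

[0] flags=0000 → (cmp)
[1] flags=0000 EQ?F → skip
[2] flags=0000 HI?F → skip
[3] flags=0000 CS?F → skip
[4] flags=1000 → (cmp)
[5] flags=1000 CS?F → skip
[6] flags=1000 LT?T → r2=0xd4
[7] flags=0011 → (cmp)
[8] flags=0011 CS?T → r2=0x91
[9] flags=0011 HI?T → r0=0xcf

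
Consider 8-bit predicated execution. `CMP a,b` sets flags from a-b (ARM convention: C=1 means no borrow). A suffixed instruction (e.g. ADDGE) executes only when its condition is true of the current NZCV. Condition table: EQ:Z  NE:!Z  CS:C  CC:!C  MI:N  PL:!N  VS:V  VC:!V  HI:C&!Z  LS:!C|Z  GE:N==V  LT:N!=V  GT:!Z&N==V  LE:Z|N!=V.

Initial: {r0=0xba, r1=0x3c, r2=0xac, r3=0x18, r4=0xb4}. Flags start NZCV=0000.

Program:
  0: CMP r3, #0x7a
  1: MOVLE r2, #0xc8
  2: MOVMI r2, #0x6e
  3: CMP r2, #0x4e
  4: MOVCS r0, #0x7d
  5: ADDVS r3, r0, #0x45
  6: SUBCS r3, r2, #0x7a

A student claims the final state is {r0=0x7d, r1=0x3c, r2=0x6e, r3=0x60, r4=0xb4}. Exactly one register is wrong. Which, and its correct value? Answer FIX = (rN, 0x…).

[0] flags=1000 → (cmp)
[1] flags=1000 LE?T → r2=0xc8
[2] flags=1000 MI?T → r2=0x6e
[3] flags=0010 → (cmp)
[4] flags=0010 CS?T → r0=0x7d
[5] flags=0010 VS?F → skip
[6] flags=0010 CS?T → r3=0xf4

FIX = (r3, 0xf4)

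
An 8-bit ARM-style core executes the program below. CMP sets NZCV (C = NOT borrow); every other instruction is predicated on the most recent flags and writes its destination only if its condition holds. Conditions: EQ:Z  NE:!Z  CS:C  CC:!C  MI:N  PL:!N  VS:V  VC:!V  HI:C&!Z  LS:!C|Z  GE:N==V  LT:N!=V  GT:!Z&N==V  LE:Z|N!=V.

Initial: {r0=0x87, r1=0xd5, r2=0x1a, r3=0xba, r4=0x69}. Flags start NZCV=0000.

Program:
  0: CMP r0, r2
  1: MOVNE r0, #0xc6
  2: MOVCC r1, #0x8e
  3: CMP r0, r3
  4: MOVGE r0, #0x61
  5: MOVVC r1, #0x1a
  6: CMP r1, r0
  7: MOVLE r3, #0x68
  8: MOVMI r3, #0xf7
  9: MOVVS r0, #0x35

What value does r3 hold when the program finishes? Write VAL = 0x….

VAL = 0xf7

0: ✓ CMP  NZCV=0011
1: ✓ MOVNE  r0←0xc6
2: · MOVCC
3: ✓ CMP  NZCV=0010
4: ✓ MOVGE  r0←0x61
5: ✓ MOVVC  r1←0x1a
6: ✓ CMP  NZCV=1000
7: ✓ MOVLE  r3←0x68
8: ✓ MOVMI  r3←0xf7
9: · MOVVS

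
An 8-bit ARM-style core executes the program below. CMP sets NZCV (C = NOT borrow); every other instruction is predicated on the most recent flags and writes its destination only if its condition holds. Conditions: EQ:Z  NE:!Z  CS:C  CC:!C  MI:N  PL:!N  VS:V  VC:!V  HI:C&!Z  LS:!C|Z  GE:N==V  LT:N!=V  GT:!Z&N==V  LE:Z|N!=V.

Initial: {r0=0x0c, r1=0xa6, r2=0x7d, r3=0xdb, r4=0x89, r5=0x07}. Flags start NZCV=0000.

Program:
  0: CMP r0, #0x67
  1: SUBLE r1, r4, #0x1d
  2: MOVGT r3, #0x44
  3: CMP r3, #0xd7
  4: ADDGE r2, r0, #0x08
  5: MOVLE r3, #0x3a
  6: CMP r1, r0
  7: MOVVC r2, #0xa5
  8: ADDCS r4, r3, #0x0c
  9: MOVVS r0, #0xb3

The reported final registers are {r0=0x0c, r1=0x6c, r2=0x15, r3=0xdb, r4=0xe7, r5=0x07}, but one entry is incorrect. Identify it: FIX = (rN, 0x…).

FIX = (r2, 0xa5)

0: ✓ CMP  NZCV=1000
1: ✓ SUBLE  r1←0x6c
2: · MOVGT
3: ✓ CMP  NZCV=0010
4: ✓ ADDGE  r2←0x14
5: · MOVLE
6: ✓ CMP  NZCV=0010
7: ✓ MOVVC  r2←0xa5
8: ✓ ADDCS  r4←0xe7
9: · MOVVS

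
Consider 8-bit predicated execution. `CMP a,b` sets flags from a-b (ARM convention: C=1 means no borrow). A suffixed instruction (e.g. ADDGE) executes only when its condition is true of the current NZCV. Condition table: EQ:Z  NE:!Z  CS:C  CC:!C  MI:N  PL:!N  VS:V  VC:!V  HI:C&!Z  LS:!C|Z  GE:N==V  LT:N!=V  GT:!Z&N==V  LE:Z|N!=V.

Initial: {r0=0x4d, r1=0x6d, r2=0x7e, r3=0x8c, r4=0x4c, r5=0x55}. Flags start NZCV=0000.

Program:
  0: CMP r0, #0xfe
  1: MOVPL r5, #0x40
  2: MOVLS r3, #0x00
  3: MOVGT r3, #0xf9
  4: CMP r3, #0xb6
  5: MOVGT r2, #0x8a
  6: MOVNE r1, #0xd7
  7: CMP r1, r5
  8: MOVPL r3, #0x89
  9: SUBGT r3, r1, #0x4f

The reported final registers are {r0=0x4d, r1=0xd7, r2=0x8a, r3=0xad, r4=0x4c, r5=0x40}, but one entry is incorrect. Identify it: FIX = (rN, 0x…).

[0] flags=0000 → (cmp)
[1] flags=0000 PL?T → r5=0x40
[2] flags=0000 LS?T → r3=0x00
[3] flags=0000 GT?T → r3=0xf9
[4] flags=0010 → (cmp)
[5] flags=0010 GT?T → r2=0x8a
[6] flags=0010 NE?T → r1=0xd7
[7] flags=1010 → (cmp)
[8] flags=1010 PL?F → skip
[9] flags=1010 GT?F → skip

FIX = (r3, 0xf9)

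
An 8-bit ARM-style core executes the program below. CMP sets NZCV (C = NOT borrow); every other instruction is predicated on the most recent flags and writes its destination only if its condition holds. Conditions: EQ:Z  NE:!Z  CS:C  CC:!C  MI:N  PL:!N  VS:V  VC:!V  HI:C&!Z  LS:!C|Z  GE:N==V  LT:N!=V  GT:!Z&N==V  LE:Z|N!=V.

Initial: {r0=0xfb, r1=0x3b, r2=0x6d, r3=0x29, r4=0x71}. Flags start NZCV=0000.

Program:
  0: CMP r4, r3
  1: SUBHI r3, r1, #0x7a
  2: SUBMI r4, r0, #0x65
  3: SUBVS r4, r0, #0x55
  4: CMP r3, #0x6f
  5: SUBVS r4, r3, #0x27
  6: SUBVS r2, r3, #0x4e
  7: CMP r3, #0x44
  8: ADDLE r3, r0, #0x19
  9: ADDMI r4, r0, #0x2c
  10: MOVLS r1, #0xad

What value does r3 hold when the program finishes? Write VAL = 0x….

VAL = 0x14

0: ✓ CMP  NZCV=0010
1: ✓ SUBHI  r3←0xc1
2: · SUBMI
3: · SUBVS
4: ✓ CMP  NZCV=0011
5: ✓ SUBVS  r4←0x9a
6: ✓ SUBVS  r2←0x73
7: ✓ CMP  NZCV=0011
8: ✓ ADDLE  r3←0x14
9: · ADDMI
10: · MOVLS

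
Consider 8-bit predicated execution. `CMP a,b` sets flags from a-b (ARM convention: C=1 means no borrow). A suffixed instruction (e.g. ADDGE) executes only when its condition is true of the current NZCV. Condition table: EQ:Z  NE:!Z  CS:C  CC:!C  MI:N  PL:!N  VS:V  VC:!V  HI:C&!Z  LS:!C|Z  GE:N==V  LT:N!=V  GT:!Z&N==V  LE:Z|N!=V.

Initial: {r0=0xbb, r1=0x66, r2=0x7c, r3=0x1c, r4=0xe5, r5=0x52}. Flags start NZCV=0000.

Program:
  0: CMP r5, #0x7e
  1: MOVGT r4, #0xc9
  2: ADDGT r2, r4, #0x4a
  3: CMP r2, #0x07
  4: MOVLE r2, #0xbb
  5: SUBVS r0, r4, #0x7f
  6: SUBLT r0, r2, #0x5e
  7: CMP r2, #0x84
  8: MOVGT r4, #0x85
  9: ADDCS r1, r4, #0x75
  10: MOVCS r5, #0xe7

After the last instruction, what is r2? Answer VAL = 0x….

VAL = 0x7c

[0] flags=1000 → (cmp)
[1] flags=1000 GT?F → skip
[2] flags=1000 GT?F → skip
[3] flags=0010 → (cmp)
[4] flags=0010 LE?F → skip
[5] flags=0010 VS?F → skip
[6] flags=0010 LT?F → skip
[7] flags=1001 → (cmp)
[8] flags=1001 GT?T → r4=0x85
[9] flags=1001 CS?F → skip
[10] flags=1001 CS?F → skip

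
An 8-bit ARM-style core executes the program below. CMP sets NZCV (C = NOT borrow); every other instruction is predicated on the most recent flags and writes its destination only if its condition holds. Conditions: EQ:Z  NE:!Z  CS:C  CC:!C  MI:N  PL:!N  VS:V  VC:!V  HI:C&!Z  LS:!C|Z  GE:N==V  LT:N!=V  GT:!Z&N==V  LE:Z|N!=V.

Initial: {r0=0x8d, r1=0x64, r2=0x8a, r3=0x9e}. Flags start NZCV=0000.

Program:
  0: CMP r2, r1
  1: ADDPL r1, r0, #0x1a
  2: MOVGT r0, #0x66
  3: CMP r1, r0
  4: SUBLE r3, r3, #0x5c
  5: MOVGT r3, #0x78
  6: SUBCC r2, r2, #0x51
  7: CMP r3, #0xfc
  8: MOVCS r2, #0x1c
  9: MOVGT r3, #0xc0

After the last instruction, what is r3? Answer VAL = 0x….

[0] flags=0011 → (cmp)
[1] flags=0011 PL?T → r1=0xa7
[2] flags=0011 GT?F → skip
[3] flags=0010 → (cmp)
[4] flags=0010 LE?F → skip
[5] flags=0010 GT?T → r3=0x78
[6] flags=0010 CC?F → skip
[7] flags=0000 → (cmp)
[8] flags=0000 CS?F → skip
[9] flags=0000 GT?T → r3=0xc0

VAL = 0xc0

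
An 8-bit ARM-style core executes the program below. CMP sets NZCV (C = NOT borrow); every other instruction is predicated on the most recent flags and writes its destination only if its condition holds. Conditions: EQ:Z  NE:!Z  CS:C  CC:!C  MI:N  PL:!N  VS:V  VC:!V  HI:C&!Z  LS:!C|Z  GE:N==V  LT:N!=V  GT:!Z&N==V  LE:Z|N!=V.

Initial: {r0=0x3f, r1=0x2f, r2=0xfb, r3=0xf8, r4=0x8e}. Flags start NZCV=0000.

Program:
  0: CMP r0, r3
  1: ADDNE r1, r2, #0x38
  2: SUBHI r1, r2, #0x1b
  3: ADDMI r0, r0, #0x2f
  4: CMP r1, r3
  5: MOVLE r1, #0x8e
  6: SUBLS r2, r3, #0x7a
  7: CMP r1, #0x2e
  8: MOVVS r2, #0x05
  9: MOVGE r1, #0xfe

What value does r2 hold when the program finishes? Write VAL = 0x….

VAL = 0x7e

0: ✓ CMP  NZCV=0000
1: ✓ ADDNE  r1←0x33
2: · SUBHI
3: · ADDMI
4: ✓ CMP  NZCV=0000
5: · MOVLE
6: ✓ SUBLS  r2←0x7e
7: ✓ CMP  NZCV=0010
8: · MOVVS
9: ✓ MOVGE  r1←0xfe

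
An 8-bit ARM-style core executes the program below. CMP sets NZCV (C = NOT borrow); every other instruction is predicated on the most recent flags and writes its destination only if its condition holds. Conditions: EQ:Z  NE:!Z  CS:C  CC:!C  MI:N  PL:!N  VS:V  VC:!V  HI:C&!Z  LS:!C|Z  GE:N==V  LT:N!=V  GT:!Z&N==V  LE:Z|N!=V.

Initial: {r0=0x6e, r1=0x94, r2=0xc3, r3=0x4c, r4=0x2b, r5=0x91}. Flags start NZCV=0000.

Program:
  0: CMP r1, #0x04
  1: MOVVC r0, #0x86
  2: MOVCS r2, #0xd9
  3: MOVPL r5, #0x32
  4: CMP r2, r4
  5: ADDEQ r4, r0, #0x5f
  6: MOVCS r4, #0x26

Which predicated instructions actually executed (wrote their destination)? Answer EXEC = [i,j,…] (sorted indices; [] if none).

EXEC = [1,2,6]

0: ✓ CMP  NZCV=1010
1: ✓ MOVVC  r0←0x86
2: ✓ MOVCS  r2←0xd9
3: · MOVPL
4: ✓ CMP  NZCV=1010
5: · ADDEQ
6: ✓ MOVCS  r4←0x26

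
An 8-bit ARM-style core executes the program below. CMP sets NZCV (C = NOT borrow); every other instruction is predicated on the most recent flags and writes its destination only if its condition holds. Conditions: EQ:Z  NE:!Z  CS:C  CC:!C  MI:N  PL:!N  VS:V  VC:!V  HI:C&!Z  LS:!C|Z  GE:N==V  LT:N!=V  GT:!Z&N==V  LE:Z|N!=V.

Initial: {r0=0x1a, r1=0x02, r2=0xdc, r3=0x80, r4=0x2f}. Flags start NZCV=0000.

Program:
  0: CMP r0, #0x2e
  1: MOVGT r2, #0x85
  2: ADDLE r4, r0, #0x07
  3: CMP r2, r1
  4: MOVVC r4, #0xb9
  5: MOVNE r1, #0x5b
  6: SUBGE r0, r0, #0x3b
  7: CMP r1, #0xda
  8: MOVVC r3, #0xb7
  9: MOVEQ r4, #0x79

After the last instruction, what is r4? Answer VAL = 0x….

[0] flags=1000 → (cmp)
[1] flags=1000 GT?F → skip
[2] flags=1000 LE?T → r4=0x21
[3] flags=1010 → (cmp)
[4] flags=1010 VC?T → r4=0xb9
[5] flags=1010 NE?T → r1=0x5b
[6] flags=1010 GE?F → skip
[7] flags=1001 → (cmp)
[8] flags=1001 VC?F → skip
[9] flags=1001 EQ?F → skip

VAL = 0xb9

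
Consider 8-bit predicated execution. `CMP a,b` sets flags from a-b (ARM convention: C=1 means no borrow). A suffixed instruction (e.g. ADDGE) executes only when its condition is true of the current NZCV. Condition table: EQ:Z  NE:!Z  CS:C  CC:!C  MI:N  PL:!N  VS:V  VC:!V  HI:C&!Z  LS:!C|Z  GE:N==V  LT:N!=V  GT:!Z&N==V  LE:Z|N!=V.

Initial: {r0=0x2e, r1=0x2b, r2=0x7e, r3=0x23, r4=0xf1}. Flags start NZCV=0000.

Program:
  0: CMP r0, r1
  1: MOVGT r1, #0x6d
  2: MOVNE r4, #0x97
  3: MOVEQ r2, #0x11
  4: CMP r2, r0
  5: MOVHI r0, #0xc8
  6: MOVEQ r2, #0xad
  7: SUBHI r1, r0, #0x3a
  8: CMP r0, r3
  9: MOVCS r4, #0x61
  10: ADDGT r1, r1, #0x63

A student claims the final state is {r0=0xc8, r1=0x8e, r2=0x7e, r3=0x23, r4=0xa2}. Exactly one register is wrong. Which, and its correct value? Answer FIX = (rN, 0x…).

FIX = (r4, 0x61)

0: ✓ CMP  NZCV=0010
1: ✓ MOVGT  r1←0x6d
2: ✓ MOVNE  r4←0x97
3: · MOVEQ
4: ✓ CMP  NZCV=0010
5: ✓ MOVHI  r0←0xc8
6: · MOVEQ
7: ✓ SUBHI  r1←0x8e
8: ✓ CMP  NZCV=1010
9: ✓ MOVCS  r4←0x61
10: · ADDGT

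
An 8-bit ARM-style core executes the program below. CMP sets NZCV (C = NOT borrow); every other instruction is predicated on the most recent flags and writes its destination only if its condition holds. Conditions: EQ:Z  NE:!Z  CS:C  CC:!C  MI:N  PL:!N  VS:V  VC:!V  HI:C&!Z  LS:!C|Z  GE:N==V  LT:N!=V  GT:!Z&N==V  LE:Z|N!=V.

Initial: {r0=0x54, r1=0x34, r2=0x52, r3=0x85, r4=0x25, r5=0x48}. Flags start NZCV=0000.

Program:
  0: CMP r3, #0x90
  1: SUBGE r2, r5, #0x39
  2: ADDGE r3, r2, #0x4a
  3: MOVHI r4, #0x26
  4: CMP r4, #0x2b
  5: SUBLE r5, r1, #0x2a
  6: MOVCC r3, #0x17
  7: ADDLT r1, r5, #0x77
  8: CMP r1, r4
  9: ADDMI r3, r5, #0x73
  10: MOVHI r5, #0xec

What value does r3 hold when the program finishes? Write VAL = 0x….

[0] flags=1000 → (cmp)
[1] flags=1000 GE?F → skip
[2] flags=1000 GE?F → skip
[3] flags=1000 HI?F → skip
[4] flags=1000 → (cmp)
[5] flags=1000 LE?T → r5=0x0a
[6] flags=1000 CC?T → r3=0x17
[7] flags=1000 LT?T → r1=0x81
[8] flags=0011 → (cmp)
[9] flags=0011 MI?F → skip
[10] flags=0011 HI?T → r5=0xec

VAL = 0x17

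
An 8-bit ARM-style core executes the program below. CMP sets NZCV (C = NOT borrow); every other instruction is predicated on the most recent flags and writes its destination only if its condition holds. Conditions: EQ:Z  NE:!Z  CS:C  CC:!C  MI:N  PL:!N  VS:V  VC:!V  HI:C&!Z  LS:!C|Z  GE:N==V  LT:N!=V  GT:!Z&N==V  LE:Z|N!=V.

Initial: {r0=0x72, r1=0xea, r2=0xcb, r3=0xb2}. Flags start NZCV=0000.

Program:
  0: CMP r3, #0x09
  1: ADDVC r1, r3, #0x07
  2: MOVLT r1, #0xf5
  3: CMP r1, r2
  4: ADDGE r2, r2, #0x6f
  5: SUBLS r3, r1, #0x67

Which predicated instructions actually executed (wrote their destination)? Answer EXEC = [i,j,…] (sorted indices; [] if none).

[0] flags=1010 → (cmp)
[1] flags=1010 VC?T → r1=0xb9
[2] flags=1010 LT?T → r1=0xf5
[3] flags=0010 → (cmp)
[4] flags=0010 GE?T → r2=0x3a
[5] flags=0010 LS?F → skip

EXEC = [1,2,4]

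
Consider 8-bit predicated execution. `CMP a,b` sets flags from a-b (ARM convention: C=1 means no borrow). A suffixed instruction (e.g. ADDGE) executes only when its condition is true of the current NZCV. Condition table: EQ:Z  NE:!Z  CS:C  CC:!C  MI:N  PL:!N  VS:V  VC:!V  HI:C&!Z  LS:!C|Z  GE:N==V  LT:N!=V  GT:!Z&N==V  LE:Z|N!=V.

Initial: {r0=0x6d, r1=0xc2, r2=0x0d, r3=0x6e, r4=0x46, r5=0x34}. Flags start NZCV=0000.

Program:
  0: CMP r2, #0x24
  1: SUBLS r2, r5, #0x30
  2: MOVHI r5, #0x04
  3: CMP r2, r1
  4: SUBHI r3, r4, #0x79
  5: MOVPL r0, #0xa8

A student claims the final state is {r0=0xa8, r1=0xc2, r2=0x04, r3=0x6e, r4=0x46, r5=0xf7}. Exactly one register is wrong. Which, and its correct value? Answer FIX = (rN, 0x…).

FIX = (r5, 0x34)

[0] flags=1000 → (cmp)
[1] flags=1000 LS?T → r2=0x04
[2] flags=1000 HI?F → skip
[3] flags=0000 → (cmp)
[4] flags=0000 HI?F → skip
[5] flags=0000 PL?T → r0=0xa8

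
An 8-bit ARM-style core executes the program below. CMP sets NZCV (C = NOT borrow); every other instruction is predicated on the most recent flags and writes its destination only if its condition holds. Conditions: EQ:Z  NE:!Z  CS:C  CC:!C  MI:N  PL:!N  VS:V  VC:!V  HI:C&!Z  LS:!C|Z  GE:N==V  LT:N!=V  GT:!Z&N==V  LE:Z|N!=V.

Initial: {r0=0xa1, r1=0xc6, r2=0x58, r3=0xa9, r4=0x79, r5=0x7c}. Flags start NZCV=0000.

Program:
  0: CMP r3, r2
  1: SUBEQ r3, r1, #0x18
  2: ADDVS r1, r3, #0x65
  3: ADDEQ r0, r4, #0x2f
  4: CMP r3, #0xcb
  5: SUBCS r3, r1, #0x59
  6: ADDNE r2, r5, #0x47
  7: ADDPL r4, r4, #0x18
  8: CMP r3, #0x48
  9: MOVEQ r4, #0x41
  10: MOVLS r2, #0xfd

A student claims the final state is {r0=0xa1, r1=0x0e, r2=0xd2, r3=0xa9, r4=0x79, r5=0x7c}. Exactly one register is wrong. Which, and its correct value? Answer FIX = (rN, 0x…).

[0] flags=0011 → (cmp)
[1] flags=0011 EQ?F → skip
[2] flags=0011 VS?T → r1=0x0e
[3] flags=0011 EQ?F → skip
[4] flags=1000 → (cmp)
[5] flags=1000 CS?F → skip
[6] flags=1000 NE?T → r2=0xc3
[7] flags=1000 PL?F → skip
[8] flags=0011 → (cmp)
[9] flags=0011 EQ?F → skip
[10] flags=0011 LS?F → skip

FIX = (r2, 0xc3)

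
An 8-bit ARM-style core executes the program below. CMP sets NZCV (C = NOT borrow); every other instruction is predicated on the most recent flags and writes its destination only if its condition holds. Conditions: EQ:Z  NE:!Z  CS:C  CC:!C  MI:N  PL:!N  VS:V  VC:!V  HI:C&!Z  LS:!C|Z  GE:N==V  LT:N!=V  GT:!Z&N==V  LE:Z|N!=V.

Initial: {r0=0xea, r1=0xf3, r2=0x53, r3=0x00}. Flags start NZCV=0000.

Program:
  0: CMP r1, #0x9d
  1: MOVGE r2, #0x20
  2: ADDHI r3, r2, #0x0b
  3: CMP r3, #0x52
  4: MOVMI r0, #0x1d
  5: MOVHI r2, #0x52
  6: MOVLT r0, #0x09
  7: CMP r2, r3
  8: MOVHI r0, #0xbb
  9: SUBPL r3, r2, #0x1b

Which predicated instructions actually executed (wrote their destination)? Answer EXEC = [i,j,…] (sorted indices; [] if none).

[0] flags=0010 → (cmp)
[1] flags=0010 GE?T → r2=0x20
[2] flags=0010 HI?T → r3=0x2b
[3] flags=1000 → (cmp)
[4] flags=1000 MI?T → r0=0x1d
[5] flags=1000 HI?F → skip
[6] flags=1000 LT?T → r0=0x09
[7] flags=1000 → (cmp)
[8] flags=1000 HI?F → skip
[9] flags=1000 PL?F → skip

EXEC = [1,2,4,6]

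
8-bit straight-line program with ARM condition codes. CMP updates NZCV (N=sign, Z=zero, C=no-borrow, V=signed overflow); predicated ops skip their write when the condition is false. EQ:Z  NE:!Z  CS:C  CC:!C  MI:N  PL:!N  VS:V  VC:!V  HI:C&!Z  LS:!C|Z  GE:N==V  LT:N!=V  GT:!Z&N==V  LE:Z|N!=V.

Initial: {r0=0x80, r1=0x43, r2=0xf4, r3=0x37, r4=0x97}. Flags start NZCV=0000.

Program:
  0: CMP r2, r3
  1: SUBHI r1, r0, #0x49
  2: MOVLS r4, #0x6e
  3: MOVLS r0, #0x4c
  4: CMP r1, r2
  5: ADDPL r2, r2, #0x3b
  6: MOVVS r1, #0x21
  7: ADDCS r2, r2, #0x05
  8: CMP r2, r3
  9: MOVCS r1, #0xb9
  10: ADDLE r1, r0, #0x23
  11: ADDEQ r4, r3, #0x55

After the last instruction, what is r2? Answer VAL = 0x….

VAL = 0x2f

[0] flags=1010 → (cmp)
[1] flags=1010 HI?T → r1=0x37
[2] flags=1010 LS?F → skip
[3] flags=1010 LS?F → skip
[4] flags=0000 → (cmp)
[5] flags=0000 PL?T → r2=0x2f
[6] flags=0000 VS?F → skip
[7] flags=0000 CS?F → skip
[8] flags=1000 → (cmp)
[9] flags=1000 CS?F → skip
[10] flags=1000 LE?T → r1=0xa3
[11] flags=1000 EQ?F → skip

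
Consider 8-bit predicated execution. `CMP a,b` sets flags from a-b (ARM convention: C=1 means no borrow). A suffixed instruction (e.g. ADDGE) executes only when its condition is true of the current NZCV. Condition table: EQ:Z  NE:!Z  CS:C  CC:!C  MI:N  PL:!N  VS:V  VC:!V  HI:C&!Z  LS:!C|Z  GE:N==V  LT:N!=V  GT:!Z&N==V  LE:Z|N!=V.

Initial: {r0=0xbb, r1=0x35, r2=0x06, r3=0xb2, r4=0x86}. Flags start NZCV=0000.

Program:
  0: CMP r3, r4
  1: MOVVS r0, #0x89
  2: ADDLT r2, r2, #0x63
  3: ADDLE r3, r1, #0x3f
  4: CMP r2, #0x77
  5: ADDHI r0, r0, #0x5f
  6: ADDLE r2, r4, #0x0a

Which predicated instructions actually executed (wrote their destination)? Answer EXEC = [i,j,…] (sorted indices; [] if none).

EXEC = [6]

[0] flags=0010 → (cmp)
[1] flags=0010 VS?F → skip
[2] flags=0010 LT?F → skip
[3] flags=0010 LE?F → skip
[4] flags=1000 → (cmp)
[5] flags=1000 HI?F → skip
[6] flags=1000 LE?T → r2=0x90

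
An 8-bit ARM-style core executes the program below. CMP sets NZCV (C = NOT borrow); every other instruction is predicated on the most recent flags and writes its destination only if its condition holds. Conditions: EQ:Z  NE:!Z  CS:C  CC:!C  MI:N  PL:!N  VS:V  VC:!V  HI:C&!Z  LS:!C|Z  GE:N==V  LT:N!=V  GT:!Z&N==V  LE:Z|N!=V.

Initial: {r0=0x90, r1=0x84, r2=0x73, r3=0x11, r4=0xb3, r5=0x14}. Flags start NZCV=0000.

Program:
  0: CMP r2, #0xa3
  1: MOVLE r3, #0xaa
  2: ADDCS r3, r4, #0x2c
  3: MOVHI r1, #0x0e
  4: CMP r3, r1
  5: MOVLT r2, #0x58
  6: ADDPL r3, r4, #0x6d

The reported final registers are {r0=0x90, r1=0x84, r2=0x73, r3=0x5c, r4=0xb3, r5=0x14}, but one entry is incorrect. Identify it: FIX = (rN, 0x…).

[0] flags=1001 → (cmp)
[1] flags=1001 LE?F → skip
[2] flags=1001 CS?F → skip
[3] flags=1001 HI?F → skip
[4] flags=1001 → (cmp)
[5] flags=1001 LT?F → skip
[6] flags=1001 PL?F → skip

FIX = (r3, 0x11)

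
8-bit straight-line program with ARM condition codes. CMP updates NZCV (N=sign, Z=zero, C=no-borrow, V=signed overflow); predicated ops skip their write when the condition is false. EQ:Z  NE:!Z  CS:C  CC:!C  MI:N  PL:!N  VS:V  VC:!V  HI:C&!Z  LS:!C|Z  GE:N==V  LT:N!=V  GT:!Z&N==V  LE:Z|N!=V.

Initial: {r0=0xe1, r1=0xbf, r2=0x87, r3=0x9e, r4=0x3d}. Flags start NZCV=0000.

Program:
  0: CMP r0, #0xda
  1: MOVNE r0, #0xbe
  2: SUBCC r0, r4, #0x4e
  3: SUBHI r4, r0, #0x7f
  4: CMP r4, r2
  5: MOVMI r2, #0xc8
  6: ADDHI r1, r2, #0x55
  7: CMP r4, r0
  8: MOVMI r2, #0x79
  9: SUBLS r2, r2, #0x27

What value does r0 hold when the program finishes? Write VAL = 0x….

VAL = 0xbe

[0] flags=0010 → (cmp)
[1] flags=0010 NE?T → r0=0xbe
[2] flags=0010 CC?F → skip
[3] flags=0010 HI?T → r4=0x3f
[4] flags=1001 → (cmp)
[5] flags=1001 MI?T → r2=0xc8
[6] flags=1001 HI?F → skip
[7] flags=1001 → (cmp)
[8] flags=1001 MI?T → r2=0x79
[9] flags=1001 LS?T → r2=0x52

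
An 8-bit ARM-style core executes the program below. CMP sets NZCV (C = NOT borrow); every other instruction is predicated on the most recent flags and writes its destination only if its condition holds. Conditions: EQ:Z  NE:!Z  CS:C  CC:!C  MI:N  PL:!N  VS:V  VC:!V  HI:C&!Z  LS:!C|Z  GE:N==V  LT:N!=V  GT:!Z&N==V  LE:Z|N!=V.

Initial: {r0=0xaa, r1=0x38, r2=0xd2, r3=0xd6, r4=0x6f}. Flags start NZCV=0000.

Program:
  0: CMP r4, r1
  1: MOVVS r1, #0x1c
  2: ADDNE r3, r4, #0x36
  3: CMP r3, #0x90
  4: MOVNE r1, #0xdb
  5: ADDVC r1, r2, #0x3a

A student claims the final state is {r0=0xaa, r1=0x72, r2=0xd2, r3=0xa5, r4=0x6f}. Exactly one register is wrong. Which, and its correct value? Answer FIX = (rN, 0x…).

FIX = (r1, 0x0c)

[0] flags=0010 → (cmp)
[1] flags=0010 VS?F → skip
[2] flags=0010 NE?T → r3=0xa5
[3] flags=0010 → (cmp)
[4] flags=0010 NE?T → r1=0xdb
[5] flags=0010 VC?T → r1=0x0c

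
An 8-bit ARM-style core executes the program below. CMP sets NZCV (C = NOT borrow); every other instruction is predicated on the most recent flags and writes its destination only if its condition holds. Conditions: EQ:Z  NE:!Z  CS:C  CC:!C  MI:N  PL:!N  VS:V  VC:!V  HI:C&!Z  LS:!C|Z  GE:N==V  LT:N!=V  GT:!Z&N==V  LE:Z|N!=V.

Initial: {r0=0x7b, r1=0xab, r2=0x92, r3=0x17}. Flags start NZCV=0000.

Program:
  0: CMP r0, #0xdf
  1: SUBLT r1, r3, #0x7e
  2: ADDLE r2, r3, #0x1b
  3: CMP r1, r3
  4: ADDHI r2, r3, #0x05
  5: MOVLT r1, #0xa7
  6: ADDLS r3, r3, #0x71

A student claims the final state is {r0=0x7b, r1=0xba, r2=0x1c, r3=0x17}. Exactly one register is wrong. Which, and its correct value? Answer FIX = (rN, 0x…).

0: ✓ CMP  NZCV=1001
1: · SUBLT
2: · ADDLE
3: ✓ CMP  NZCV=1010
4: ✓ ADDHI  r2←0x1c
5: ✓ MOVLT  r1←0xa7
6: · ADDLS

FIX = (r1, 0xa7)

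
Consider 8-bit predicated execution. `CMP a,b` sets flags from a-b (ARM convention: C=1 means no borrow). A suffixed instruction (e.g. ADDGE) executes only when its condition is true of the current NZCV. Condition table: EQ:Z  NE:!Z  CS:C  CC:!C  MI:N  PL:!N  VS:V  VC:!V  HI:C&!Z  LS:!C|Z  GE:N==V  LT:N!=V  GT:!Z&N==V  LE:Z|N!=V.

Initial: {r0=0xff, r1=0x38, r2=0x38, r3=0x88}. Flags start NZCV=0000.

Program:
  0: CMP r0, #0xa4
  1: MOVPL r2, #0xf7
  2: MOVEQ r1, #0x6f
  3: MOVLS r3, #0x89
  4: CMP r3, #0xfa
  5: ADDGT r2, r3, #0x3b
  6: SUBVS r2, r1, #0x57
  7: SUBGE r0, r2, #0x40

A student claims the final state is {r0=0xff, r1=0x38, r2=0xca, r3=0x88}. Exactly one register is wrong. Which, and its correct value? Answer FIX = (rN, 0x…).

[0] flags=0010 → (cmp)
[1] flags=0010 PL?T → r2=0xf7
[2] flags=0010 EQ?F → skip
[3] flags=0010 LS?F → skip
[4] flags=1000 → (cmp)
[5] flags=1000 GT?F → skip
[6] flags=1000 VS?F → skip
[7] flags=1000 GE?F → skip

FIX = (r2, 0xf7)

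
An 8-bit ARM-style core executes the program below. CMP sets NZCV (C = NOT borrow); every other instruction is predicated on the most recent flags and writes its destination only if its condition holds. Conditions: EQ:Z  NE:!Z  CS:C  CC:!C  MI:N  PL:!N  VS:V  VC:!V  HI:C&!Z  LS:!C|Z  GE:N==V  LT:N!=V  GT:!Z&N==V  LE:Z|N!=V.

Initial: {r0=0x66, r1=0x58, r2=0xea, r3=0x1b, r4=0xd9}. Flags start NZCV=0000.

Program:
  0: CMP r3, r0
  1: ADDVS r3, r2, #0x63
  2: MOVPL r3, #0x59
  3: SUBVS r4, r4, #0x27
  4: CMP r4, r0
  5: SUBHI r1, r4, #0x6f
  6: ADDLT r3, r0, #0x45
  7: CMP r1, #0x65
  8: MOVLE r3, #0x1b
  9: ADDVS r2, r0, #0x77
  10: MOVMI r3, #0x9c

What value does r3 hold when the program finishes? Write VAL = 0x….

VAL = 0xab

[0] flags=1000 → (cmp)
[1] flags=1000 VS?F → skip
[2] flags=1000 PL?F → skip
[3] flags=1000 VS?F → skip
[4] flags=0011 → (cmp)
[5] flags=0011 HI?T → r1=0x6a
[6] flags=0011 LT?T → r3=0xab
[7] flags=0010 → (cmp)
[8] flags=0010 LE?F → skip
[9] flags=0010 VS?F → skip
[10] flags=0010 MI?F → skip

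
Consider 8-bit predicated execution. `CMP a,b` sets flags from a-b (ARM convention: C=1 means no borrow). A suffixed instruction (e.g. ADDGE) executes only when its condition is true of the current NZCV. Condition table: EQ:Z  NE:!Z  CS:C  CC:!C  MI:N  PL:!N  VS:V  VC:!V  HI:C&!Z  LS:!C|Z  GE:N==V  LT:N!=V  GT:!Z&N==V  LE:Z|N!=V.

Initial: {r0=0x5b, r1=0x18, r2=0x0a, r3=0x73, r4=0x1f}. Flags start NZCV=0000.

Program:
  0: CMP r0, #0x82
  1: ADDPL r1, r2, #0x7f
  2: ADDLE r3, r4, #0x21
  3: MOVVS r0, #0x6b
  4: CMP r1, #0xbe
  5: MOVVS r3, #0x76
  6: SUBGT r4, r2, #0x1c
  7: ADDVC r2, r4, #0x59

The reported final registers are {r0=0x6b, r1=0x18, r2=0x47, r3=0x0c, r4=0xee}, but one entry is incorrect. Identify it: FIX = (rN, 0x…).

[0] flags=1001 → (cmp)
[1] flags=1001 PL?F → skip
[2] flags=1001 LE?F → skip
[3] flags=1001 VS?T → r0=0x6b
[4] flags=0000 → (cmp)
[5] flags=0000 VS?F → skip
[6] flags=0000 GT?T → r4=0xee
[7] flags=0000 VC?T → r2=0x47

FIX = (r3, 0x73)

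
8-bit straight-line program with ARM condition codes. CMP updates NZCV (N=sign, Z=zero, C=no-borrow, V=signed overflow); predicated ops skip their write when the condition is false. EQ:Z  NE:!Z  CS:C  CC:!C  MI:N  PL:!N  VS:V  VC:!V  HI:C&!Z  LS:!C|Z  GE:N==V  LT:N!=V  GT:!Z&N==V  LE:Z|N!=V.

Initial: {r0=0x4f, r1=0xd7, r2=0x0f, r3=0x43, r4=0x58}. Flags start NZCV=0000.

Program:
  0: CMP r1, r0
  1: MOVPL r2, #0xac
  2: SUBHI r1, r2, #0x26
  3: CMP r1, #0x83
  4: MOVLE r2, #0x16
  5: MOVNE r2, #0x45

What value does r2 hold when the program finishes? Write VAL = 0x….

[0] flags=1010 → (cmp)
[1] flags=1010 PL?F → skip
[2] flags=1010 HI?T → r1=0xe9
[3] flags=0010 → (cmp)
[4] flags=0010 LE?F → skip
[5] flags=0010 NE?T → r2=0x45

VAL = 0x45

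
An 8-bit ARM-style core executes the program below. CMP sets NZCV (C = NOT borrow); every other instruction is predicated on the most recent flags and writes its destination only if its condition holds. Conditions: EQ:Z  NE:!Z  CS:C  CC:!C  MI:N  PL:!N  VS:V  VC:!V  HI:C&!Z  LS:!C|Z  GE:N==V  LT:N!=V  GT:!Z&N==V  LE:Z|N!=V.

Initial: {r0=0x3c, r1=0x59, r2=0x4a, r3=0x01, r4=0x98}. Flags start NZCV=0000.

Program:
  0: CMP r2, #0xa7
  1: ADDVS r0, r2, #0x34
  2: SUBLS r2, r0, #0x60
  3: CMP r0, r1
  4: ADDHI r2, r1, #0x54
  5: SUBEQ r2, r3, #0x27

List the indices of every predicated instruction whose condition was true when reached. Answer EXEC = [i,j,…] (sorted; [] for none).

EXEC = [1,2,4]

[0] flags=1001 → (cmp)
[1] flags=1001 VS?T → r0=0x7e
[2] flags=1001 LS?T → r2=0x1e
[3] flags=0010 → (cmp)
[4] flags=0010 HI?T → r2=0xad
[5] flags=0010 EQ?F → skip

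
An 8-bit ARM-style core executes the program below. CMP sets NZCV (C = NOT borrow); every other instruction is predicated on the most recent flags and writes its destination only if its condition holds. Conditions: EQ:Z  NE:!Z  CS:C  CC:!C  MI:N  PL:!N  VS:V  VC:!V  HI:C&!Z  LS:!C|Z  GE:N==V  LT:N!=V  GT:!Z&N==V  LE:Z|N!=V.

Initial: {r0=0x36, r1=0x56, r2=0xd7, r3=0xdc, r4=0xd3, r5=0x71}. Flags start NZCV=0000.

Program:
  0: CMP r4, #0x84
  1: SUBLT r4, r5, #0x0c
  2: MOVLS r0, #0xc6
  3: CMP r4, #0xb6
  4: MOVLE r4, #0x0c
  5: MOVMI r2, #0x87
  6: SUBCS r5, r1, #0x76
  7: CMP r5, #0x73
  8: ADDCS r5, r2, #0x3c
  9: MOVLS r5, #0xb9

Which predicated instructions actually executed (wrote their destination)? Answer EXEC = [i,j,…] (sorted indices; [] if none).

EXEC = [6,8]

[0] flags=0010 → (cmp)
[1] flags=0010 LT?F → skip
[2] flags=0010 LS?F → skip
[3] flags=0010 → (cmp)
[4] flags=0010 LE?F → skip
[5] flags=0010 MI?F → skip
[6] flags=0010 CS?T → r5=0xe0
[7] flags=0011 → (cmp)
[8] flags=0011 CS?T → r5=0x13
[9] flags=0011 LS?F → skip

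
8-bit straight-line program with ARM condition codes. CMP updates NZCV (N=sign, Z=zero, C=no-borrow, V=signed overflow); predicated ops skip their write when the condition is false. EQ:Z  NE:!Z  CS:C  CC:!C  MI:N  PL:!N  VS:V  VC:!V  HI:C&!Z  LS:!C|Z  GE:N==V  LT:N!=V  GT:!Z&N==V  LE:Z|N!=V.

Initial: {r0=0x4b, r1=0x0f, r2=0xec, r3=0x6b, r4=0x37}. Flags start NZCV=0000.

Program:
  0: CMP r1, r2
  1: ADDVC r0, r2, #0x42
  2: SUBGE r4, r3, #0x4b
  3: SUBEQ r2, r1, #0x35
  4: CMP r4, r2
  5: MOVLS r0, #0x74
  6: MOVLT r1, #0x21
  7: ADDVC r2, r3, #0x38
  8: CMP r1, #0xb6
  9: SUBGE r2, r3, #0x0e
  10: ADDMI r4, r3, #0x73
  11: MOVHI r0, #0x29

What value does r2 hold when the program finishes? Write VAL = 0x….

0: ✓ CMP  NZCV=0000
1: ✓ ADDVC  r0←0x2e
2: ✓ SUBGE  r4←0x20
3: · SUBEQ
4: ✓ CMP  NZCV=0000
5: ✓ MOVLS  r0←0x74
6: · MOVLT
7: ✓ ADDVC  r2←0xa3
8: ✓ CMP  NZCV=0000
9: ✓ SUBGE  r2←0x5d
10: · ADDMI
11: · MOVHI

VAL = 0x5d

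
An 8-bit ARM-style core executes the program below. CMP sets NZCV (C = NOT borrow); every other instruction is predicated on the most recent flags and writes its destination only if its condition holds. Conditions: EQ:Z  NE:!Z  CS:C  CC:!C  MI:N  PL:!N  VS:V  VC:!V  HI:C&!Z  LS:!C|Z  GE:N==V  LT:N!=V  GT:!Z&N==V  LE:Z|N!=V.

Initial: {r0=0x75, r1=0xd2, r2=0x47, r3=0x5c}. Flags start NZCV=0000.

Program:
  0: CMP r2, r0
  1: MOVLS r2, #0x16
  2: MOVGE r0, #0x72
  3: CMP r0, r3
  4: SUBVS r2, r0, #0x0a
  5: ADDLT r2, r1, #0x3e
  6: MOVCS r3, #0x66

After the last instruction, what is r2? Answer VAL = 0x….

0: ✓ CMP  NZCV=1000
1: ✓ MOVLS  r2←0x16
2: · MOVGE
3: ✓ CMP  NZCV=0010
4: · SUBVS
5: · ADDLT
6: ✓ MOVCS  r3←0x66

VAL = 0x16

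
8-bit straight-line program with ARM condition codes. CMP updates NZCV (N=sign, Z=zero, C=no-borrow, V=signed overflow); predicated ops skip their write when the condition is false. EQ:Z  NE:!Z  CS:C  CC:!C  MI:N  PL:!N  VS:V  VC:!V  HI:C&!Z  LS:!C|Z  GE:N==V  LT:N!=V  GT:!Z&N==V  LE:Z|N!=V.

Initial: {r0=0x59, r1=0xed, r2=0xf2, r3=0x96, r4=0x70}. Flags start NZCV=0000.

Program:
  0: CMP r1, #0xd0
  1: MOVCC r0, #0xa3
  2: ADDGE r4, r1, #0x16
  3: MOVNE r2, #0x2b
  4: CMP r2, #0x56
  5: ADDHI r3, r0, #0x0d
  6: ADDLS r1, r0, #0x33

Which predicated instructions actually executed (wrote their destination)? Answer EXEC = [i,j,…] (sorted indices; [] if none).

EXEC = [2,3,6]

[0] flags=0010 → (cmp)
[1] flags=0010 CC?F → skip
[2] flags=0010 GE?T → r4=0x03
[3] flags=0010 NE?T → r2=0x2b
[4] flags=1000 → (cmp)
[5] flags=1000 HI?F → skip
[6] flags=1000 LS?T → r1=0x8c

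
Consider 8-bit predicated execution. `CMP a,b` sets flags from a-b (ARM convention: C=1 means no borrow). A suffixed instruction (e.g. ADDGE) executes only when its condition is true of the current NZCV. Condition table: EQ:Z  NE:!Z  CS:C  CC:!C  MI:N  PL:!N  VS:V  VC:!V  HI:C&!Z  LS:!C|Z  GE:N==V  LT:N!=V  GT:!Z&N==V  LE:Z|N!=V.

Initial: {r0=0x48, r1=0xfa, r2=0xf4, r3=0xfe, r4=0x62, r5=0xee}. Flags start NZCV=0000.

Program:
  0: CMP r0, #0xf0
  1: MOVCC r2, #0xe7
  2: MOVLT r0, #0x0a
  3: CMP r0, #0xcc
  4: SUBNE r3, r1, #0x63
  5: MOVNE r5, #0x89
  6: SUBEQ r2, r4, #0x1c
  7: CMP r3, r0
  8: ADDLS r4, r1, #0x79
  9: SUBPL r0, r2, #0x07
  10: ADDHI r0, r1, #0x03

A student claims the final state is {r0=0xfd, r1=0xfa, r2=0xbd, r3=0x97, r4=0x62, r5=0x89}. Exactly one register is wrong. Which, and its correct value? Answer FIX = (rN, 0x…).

[0] flags=0000 → (cmp)
[1] flags=0000 CC?T → r2=0xe7
[2] flags=0000 LT?F → skip
[3] flags=0000 → (cmp)
[4] flags=0000 NE?T → r3=0x97
[5] flags=0000 NE?T → r5=0x89
[6] flags=0000 EQ?F → skip
[7] flags=0011 → (cmp)
[8] flags=0011 LS?F → skip
[9] flags=0011 PL?T → r0=0xe0
[10] flags=0011 HI?T → r0=0xfd

FIX = (r2, 0xe7)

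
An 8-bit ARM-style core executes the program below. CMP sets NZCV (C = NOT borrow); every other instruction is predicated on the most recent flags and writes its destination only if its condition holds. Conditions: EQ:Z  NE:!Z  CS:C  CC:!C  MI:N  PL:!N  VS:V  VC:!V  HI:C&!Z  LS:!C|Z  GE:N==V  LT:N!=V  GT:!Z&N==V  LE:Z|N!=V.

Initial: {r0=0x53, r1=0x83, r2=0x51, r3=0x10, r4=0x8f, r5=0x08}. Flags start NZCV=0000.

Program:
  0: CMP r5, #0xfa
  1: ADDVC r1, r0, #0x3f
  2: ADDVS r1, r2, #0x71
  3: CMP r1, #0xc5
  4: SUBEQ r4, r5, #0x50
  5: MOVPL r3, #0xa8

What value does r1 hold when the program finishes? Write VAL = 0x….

[0] flags=0000 → (cmp)
[1] flags=0000 VC?T → r1=0x92
[2] flags=0000 VS?F → skip
[3] flags=1000 → (cmp)
[4] flags=1000 EQ?F → skip
[5] flags=1000 PL?F → skip

VAL = 0x92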